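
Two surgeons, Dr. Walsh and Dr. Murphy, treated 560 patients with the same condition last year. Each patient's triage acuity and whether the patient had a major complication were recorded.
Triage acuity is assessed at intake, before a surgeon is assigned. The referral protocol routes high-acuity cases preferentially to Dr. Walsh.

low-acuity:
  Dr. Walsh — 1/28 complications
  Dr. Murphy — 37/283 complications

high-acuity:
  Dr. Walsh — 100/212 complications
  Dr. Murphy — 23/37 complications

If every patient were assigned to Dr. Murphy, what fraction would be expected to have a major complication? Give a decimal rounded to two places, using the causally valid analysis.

Within every triage acuity level Dr. Walsh has the lower rate, yet pooled Dr. Murphy does — Simpson's reversal.
Nothing the surgeon does changes triage acuity; the imbalance is an allocation artefact. With triage acuity also predicting the outcome, the pooled figure is confounded, and the within-stratum comparison is the causal one.
Standardising Dr. Murphy to the population triage acuity mix: 0.555·37/283 + 0.445·23/37 = 0.349.

0.35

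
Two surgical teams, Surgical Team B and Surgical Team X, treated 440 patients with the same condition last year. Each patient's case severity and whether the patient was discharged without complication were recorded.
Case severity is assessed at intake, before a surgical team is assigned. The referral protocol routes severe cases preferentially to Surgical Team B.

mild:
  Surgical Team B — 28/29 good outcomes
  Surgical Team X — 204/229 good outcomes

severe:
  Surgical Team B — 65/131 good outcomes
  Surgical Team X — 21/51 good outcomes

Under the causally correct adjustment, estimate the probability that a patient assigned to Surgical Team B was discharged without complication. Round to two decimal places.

0.77

Within every case severity level Surgical Team B has the higher rate, yet pooled Surgical Team X does — Simpson's reversal.
Case severity differs across surgical teams for reasons unrelated to any effect of the surgical team itself, and it separately predicts the outcome — a classic confounder. We must compare within case severity levels.
Standardising Surgical Team B to the population case severity mix: 0.586·28/29 + 0.414·65/131 = 0.771.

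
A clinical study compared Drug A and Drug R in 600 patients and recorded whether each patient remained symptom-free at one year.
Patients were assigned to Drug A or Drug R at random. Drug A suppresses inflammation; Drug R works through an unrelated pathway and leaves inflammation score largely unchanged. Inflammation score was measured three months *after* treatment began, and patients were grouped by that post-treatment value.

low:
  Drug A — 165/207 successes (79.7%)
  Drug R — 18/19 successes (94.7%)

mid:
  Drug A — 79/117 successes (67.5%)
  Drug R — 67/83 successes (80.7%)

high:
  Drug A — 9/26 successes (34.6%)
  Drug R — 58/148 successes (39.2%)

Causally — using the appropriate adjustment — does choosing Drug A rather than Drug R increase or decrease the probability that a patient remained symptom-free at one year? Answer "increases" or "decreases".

increases

Stratifying would compare drugs among patients the drugs themselves sorted into inflammation score groups — a form of selection on an intermediate. The unconditioned pooled rates give the total causal effect.
Pooled: Drug A 72.3% vs Drug R 57.2%; Drug A is higher overall.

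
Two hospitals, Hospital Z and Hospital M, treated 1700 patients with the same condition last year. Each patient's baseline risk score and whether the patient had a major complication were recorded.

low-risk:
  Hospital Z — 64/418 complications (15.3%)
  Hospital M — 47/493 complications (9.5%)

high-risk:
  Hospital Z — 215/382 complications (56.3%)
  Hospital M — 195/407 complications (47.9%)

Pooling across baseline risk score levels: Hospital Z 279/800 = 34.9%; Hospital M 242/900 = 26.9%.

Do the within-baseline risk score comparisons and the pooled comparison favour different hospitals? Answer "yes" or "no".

Within each baseline risk score level (low-risk 15.3% vs 9.5%; high-risk 56.3% vs 47.9%), Hospital M has the lower rate every time. Pooled: 34.9% vs 26.9% — Hospital M has the lower rate overall. They agree.

no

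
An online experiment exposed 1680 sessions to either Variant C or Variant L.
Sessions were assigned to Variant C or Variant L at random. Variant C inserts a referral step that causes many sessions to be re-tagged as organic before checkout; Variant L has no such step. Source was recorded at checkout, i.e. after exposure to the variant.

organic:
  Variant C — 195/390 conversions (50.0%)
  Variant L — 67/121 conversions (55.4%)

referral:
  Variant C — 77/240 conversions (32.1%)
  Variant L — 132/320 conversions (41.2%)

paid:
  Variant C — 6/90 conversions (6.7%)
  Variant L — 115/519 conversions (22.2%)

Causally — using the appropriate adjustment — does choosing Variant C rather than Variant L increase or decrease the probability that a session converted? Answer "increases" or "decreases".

increases

Traffic source is downstream of the variant. One should not condition on a consequence of treatment, so the overall rates are the right comparison.
Pooled: Variant C 38.6% vs Variant L 32.7%; Variant C is higher overall.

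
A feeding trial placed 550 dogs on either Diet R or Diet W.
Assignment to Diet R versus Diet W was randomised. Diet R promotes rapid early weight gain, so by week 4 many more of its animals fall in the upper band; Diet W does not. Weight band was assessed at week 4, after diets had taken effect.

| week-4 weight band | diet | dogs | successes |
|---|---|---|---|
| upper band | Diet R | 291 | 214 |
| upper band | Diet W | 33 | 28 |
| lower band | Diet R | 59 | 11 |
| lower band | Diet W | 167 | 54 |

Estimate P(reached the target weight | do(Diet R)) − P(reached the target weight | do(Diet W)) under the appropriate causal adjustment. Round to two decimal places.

+0.23

Week-4 weight band lies on the pathway diet → week-4 weight band → outcome, so adjusting for it blocks the indirect effect. For the total causal effect of diet, use the unadjusted pooled rates.
The causal difference is the pooled difference: 0.643 − 0.410 = +0.233.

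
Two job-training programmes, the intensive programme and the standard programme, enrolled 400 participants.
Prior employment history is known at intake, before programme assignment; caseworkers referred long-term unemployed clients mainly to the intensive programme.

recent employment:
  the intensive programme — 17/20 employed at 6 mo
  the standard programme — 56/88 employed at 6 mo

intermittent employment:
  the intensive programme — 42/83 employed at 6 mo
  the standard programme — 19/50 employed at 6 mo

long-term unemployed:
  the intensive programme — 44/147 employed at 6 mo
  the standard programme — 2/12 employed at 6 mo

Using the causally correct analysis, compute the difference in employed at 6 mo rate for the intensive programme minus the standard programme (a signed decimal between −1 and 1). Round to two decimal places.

+0.15

Prior employment history differs across programmes for reasons unrelated to any effect of the programme itself, and it separately predicts the outcome — a classic confounder. We must compare within prior employment history levels.
Adjusting over the population distribution of prior employment history: 0.270·(0.850−0.636) + 0.333·(0.506−0.380) + 0.398·(0.299−0.167) = +0.152.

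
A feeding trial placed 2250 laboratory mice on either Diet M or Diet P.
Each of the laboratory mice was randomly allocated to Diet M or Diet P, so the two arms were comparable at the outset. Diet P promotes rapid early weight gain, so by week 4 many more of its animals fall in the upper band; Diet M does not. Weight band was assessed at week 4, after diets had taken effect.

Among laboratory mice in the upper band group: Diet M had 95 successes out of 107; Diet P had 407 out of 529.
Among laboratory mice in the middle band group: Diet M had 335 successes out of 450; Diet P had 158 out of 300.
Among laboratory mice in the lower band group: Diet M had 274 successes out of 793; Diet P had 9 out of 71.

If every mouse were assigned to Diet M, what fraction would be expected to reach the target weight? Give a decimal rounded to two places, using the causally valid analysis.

0.52

Within every week-4 weight band level Diet M has the higher rate, yet pooled Diet P does — Simpson's reversal.
Week-4 weight band is recorded after the diet and is itself shifted by it — it sits on the causal path from diet to outcome. Conditioning on a mediator would strip out part of the effect we want; the pooled comparison gives the total causal effect.
So P(outcome | do(Diet M)) is just the pooled rate for Diet M: 704/1350 = 0.521.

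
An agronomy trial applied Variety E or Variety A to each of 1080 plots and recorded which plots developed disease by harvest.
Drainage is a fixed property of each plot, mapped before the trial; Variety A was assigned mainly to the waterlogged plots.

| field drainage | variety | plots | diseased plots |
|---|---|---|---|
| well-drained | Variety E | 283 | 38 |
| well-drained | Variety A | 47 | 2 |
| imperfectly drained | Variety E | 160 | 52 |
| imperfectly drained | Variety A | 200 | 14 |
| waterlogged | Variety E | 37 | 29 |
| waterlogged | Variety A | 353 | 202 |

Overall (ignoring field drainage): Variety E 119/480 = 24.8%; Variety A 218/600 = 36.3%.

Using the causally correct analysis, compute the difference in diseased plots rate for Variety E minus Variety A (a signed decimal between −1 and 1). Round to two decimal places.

The stratified and pooled comparisons disagree (Variety A wins within each field drainage; Variety E wins overall), so the answer turns on the causal role of field drainage.
Since field drainage is a pre-existing factor (not a product of the variety) and it affects the outcome on its own, it is a confounder. The stratified rates, not the pooled rate, identify the causal effect.
Adjusting over the population distribution of field drainage: 0.306·(0.134−0.043) + 0.333·(0.325−0.070) + 0.361·(0.784−0.572) = +0.189.

+0.19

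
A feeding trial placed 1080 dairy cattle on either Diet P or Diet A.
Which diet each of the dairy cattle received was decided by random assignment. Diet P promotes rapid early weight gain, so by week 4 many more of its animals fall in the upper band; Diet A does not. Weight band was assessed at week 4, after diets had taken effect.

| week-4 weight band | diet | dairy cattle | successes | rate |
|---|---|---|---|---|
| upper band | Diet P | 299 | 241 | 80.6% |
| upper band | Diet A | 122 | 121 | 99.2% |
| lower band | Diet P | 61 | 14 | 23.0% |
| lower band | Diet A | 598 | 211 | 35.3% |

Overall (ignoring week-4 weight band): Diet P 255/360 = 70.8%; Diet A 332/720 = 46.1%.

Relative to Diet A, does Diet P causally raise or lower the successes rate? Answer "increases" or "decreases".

increases

Within every week-4 weight band level Diet A has the higher rate, yet pooled Diet P does — Simpson's reversal.
Week-4 weight band is recorded after the diet and is itself shifted by it — it sits on the causal path from diet to outcome. Conditioning on a mediator would strip out part of the effect we want; the pooled comparison gives the total causal effect.
Pooled: Diet P 70.8% vs Diet A 46.1%; Diet P is higher overall.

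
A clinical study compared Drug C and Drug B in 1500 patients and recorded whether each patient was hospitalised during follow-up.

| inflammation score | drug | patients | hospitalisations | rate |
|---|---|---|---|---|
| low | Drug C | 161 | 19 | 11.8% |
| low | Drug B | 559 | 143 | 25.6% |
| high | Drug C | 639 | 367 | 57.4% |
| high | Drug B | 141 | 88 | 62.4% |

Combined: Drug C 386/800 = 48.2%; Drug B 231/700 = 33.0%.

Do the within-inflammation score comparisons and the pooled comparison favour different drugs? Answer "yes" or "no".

yes

Within each inflammation score level (low 11.8% vs 25.6%; high 57.4% vs 62.4%), Drug C has the lower rate every time. Pooled: 48.2% vs 33.0% — Drug B has the lower rate overall. The two comparisons disagree.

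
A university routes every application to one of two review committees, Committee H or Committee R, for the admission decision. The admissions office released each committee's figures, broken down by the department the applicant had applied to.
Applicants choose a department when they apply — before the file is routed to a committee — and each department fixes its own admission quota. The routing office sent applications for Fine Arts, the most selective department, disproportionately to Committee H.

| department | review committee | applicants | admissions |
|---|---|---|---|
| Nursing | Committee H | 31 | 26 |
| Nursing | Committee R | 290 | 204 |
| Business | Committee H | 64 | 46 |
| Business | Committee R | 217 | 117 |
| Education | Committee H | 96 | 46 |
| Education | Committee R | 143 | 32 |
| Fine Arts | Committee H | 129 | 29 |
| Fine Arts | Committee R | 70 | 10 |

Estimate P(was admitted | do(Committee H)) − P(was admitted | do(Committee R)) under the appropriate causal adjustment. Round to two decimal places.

Nothing the review committee does changes department; the imbalance is an allocation artefact. With department also predicting the outcome, the pooled figure is confounded, and the within-stratum comparison is the causal one.
Adjusting over the population distribution of department: 0.309·(0.839−0.703) + 0.270·(0.719−0.539) + 0.230·(0.479−0.224) + 0.191·(0.225−0.143) = +0.165.

+0.16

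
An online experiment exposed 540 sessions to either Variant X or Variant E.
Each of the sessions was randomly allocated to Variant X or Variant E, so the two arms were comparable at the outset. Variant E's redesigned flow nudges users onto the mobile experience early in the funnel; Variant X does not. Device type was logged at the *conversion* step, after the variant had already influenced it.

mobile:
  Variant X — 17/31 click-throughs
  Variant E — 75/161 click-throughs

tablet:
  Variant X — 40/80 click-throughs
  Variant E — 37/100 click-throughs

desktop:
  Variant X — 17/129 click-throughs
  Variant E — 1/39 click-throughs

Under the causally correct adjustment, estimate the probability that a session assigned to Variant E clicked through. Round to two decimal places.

Device type is downstream of the variant. One should not condition on a consequence of treatment, so the overall rates are the right comparison.
So P(outcome | do(Variant E)) is just the pooled rate for Variant E: 113/300 = 0.377.

0.38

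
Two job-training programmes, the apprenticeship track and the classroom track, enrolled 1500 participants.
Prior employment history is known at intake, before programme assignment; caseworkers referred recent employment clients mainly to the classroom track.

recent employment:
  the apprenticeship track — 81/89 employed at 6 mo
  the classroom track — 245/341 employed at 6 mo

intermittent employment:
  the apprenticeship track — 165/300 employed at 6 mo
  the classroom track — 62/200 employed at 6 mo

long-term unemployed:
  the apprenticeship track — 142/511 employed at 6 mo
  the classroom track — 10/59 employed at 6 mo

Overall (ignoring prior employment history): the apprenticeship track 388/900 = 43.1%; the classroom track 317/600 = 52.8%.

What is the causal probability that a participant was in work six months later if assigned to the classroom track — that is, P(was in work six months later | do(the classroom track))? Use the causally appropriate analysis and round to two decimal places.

Since prior employment history is a pre-existing factor (not a product of the programme) and it affects the outcome on its own, it is a confounder. The stratified rates, not the pooled rate, identify the causal effect.
Standardising the classroom track to the population prior employment history mix: 0.287·245/341 + 0.333·62/200 + 0.380·10/59 = 0.374.

0.37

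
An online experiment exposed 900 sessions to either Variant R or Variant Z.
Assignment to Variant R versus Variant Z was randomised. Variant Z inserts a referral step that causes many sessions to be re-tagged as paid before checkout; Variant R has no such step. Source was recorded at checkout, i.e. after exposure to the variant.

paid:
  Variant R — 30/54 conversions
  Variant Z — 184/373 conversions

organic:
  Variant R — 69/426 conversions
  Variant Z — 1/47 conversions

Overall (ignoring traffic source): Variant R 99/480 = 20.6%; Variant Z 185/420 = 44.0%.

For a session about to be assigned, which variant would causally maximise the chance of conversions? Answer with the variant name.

Variant Z

The distribution of traffic source is itself part of what the variant does — it is an intermediate outcome. Holding it fixed would remove that part of the effect; the total effect is the pooled difference.
Pooled: Variant R 20.6% vs Variant Z 44.0%; Variant Z is higher overall.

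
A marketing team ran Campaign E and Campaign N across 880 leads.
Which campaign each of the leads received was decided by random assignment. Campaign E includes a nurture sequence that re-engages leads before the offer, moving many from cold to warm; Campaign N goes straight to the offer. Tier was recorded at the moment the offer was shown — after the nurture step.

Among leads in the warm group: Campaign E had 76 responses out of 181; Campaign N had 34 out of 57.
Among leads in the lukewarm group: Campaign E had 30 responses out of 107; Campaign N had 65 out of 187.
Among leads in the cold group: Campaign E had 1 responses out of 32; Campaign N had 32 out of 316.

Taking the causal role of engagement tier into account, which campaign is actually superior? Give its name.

Engagement tier lies on the pathway campaign → engagement tier → outcome, so adjusting for it blocks the indirect effect. For the total causal effect of campaign, use the unadjusted pooled rates.
Pooled: Campaign E 33.4% vs Campaign N 23.4%; Campaign E is higher overall.

Campaign E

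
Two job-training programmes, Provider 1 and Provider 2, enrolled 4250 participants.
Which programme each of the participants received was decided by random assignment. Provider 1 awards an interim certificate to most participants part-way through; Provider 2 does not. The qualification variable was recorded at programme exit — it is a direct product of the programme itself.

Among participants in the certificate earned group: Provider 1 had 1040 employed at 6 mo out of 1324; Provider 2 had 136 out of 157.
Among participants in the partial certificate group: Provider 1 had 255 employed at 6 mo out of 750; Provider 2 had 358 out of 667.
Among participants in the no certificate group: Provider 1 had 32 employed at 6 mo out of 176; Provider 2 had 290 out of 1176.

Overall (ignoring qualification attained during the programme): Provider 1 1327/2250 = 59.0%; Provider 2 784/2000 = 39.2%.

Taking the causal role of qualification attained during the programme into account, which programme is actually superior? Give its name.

Provider 1

Within every qualification attained during the programme level Provider 2 has the higher rate, yet pooled Provider 1 does — Simpson's reversal.
Stratifying would compare programmes among participants the programmes themselves sorted into qualification attained during the programme groups — a form of selection on an intermediate. The unconditioned pooled rates give the total causal effect.
Pooled: Provider 1 59.0% vs Provider 2 39.2%; Provider 1 is higher overall.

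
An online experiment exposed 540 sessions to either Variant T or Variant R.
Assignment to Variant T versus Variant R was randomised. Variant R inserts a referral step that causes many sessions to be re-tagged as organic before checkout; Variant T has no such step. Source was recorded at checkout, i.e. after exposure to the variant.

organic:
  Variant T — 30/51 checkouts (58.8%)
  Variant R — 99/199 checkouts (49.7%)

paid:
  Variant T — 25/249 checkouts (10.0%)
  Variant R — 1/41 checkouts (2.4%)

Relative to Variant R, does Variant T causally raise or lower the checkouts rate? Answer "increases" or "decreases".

decreases

Variant T is higher inside every traffic source stratum but Variant R is higher in aggregate. Whether to stratify depends on how traffic source relates to the variant.
Traffic source is recorded after the variant and is itself shifted by it — it sits on the causal path from variant to outcome. Conditioning on a mediator would strip out part of the effect we want; the pooled comparison gives the total causal effect.
Pooled: Variant T 18.3% vs Variant R 41.7%; Variant R is higher overall.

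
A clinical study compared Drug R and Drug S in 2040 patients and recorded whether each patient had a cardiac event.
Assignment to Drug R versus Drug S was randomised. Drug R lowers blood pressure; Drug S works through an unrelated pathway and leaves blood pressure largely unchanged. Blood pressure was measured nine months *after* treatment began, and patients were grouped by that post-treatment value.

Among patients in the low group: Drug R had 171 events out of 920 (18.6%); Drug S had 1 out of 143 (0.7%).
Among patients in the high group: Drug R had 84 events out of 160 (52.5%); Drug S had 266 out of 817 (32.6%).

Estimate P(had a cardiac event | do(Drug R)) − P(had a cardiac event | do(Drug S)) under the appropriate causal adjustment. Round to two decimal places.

-0.04

Within every blood pressure level Drug S has the lower rate, yet pooled Drug R does — Simpson's reversal.
Blood pressure lies on the pathway drug → blood pressure → outcome, so adjusting for it blocks the indirect effect. For the total causal effect of drug, use the unadjusted pooled rates.
The causal difference is the pooled difference: 0.236 − 0.278 = -0.042.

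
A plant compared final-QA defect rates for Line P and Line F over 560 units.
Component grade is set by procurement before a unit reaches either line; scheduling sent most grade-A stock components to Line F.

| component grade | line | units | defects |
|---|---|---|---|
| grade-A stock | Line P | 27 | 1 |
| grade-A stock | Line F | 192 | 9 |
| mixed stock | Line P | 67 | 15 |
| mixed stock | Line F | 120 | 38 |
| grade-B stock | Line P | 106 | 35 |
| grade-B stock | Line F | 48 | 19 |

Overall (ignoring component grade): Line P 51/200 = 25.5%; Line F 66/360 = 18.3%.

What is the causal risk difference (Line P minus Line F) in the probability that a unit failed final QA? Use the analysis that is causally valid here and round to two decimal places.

Here component grade is a common cause — it drives both which line a case falls under and the outcome. The crude comparison mixes populations; the stratum-specific rates are the causally relevant ones.
Adjusting over the population distribution of component grade: 0.391·(0.037−0.047) + 0.334·(0.224−0.317) + 0.275·(0.330−0.396) = -0.053.

-0.05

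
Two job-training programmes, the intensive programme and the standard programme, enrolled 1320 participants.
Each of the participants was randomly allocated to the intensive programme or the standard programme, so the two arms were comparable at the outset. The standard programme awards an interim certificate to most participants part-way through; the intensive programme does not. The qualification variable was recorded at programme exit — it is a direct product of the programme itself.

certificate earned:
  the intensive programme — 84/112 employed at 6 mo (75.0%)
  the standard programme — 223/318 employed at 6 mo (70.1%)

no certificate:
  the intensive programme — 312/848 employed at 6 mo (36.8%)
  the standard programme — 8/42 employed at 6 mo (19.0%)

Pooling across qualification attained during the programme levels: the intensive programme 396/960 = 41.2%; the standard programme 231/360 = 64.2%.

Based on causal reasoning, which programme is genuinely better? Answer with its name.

Within every qualification attained during the programme level the intensive programme has the higher rate, yet pooled the standard programme does — Simpson's reversal.
Because the programme influences qualification attained during the programme, qualification attained during the programme is a post-treatment mediator, not a confounder. Stratifying on it would bias the estimate; the causal effect is the crude pooled difference.
Pooled: the intensive programme 41.2% vs the standard programme 64.2%; the standard programme is higher overall.

the standard programme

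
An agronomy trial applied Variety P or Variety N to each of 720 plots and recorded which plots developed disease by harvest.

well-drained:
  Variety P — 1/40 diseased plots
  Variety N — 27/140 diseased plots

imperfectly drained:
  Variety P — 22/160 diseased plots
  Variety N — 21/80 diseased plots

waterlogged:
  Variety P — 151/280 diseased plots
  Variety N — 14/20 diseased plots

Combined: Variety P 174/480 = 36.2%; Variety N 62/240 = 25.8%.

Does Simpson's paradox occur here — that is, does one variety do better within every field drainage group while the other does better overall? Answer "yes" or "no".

yes

Within each field drainage level (well-drained 2.5% vs 19.3%; imperfectly drained 13.8% vs 26.2%; waterlogged 53.9% vs 70.0%), Variety P has the lower rate every time. Pooled: 36.2% vs 25.8% — Variety N has the lower rate overall. The two comparisons disagree.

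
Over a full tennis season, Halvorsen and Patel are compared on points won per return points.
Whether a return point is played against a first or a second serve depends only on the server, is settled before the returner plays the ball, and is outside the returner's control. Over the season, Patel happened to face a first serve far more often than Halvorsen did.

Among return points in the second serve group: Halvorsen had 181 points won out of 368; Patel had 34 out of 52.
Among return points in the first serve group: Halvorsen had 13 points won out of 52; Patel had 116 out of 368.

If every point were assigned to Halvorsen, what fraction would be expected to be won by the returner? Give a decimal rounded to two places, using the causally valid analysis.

The serve type-specific comparison favours Patel throughout, but the pooled figures favour Halvorsen. The question is whether to condition on serve type.
Serve type is set before the player has any effect — it is not caused by the player — and it independently drives the outcome. That makes it a confounder, so the causal comparison is within serve type levels.
Standardising Halvorsen to the population serve type mix: 0.500·181/368 + 0.500·13/52 = 0.371.

0.37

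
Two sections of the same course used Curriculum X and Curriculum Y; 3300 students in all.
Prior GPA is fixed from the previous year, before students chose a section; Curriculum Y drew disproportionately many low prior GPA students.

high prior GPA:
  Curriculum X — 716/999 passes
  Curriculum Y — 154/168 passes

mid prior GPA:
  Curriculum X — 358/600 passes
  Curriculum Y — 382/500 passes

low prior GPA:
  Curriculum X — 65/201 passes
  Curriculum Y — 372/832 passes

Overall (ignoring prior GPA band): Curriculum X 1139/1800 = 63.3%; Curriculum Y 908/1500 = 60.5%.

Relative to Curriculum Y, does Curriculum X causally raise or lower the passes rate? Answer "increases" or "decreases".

The stratified and pooled comparisons disagree (Curriculum Y wins within each prior GPA band; Curriculum X wins overall), so the answer turns on the causal role of prior GPA band.
Prior GPA band differs across teaching methods for reasons unrelated to any effect of the teaching method itself, and it separately predicts the outcome — a classic confounder. We must compare within prior GPA band levels.
Within each level — high prior GPA: 71.7% vs 91.7%; mid prior GPA: 59.7% vs 76.4%; low prior GPA: 32.3% vs 44.7% — Curriculum Y is higher every time.

decreases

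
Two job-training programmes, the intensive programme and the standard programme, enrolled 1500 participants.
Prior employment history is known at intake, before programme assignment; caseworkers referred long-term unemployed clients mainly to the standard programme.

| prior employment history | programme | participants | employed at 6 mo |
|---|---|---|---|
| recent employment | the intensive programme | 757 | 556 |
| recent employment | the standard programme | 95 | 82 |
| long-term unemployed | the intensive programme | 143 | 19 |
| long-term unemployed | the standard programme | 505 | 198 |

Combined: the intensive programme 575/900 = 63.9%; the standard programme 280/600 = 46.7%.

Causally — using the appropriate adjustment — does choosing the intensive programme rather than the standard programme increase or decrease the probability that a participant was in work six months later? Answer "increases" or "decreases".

Prior employment history satisfies the back-door criterion: it is not a descendant of the programme, and it blocks the spurious path from programme to outcome. Adjusting for it (i.e., using the within-prior employment history rates) gives the causal effect.
Within each level — recent employment: 73.4% vs 86.3%; long-term unemployed: 13.3% vs 39.2% — the standard programme is higher every time.

decreases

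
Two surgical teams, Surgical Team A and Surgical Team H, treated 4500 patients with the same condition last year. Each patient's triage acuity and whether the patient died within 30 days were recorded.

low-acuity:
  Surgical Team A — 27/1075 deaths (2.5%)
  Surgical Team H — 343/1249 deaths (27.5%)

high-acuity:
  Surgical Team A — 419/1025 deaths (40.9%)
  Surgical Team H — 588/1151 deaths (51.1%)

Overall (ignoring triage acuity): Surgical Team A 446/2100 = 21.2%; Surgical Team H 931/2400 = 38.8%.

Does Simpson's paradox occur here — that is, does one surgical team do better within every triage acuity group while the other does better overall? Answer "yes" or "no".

no

Within each triage acuity level (low-acuity 2.5% vs 27.5%; high-acuity 40.9% vs 51.1%), Surgical Team A has the lower rate every time. Pooled: 21.2% vs 38.8% — Surgical Team A has the lower rate overall. They agree.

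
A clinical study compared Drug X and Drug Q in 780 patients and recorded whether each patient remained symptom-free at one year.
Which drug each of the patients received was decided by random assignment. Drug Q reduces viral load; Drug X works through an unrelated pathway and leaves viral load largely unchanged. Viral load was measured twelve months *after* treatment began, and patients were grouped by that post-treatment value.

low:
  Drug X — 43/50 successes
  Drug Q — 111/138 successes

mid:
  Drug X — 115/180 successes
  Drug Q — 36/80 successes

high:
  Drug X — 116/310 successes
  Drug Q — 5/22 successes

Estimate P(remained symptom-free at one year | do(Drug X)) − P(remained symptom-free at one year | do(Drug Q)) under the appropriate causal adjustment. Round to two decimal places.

The viral load-specific comparison favours Drug X throughout, but the pooled figures favour Drug Q. The question is whether to condition on viral load.
Viral load here is a post-treatment variable shaped by the drug; conditioning on it would introduce bias rather than remove it. The overall comparison is the causal one.
The causal difference is the pooled difference: 0.507 − 0.633 = -0.126.

-0.13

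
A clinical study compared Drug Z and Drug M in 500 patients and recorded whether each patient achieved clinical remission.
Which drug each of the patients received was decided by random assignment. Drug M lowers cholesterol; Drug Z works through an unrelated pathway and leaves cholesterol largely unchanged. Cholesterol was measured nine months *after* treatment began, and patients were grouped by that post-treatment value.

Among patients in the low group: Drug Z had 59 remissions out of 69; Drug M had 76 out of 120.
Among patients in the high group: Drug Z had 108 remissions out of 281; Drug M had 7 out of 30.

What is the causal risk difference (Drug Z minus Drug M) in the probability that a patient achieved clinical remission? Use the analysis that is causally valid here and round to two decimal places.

-0.08

Because the drug influences cholesterol, cholesterol is a post-treatment mediator, not a confounder. Stratifying on it would bias the estimate; the causal effect is the crude pooled difference.
The causal difference is the pooled difference: 0.477 − 0.553 = -0.076.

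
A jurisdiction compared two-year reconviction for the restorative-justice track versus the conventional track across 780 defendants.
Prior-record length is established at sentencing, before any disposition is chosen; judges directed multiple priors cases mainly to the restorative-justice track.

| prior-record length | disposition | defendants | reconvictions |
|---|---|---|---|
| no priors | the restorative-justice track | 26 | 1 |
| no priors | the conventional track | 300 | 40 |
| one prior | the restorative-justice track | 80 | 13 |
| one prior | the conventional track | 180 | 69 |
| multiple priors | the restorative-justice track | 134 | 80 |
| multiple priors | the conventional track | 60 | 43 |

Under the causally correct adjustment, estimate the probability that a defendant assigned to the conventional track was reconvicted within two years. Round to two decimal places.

Nothing the disposition does changes prior-record length; the imbalance is an allocation artefact. With prior-record length also predicting the outcome, the pooled figure is confounded, and the within-stratum comparison is the causal one.
Standardising the conventional track to the population prior-record length mix: 0.418·40/300 + 0.333·69/180 + 0.249·43/60 = 0.362.

0.36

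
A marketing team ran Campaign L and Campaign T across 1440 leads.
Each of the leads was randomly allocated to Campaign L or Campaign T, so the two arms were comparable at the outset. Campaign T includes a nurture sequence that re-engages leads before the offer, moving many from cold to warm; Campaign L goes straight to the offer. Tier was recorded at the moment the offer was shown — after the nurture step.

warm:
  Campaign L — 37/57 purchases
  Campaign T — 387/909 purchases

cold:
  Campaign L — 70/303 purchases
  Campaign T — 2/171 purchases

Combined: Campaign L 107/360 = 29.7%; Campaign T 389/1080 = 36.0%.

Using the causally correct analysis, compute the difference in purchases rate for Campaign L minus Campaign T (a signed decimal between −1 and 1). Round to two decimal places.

-0.06

Engagement tier is downstream of the campaign. One should not condition on a consequence of treatment, so the overall rates are the right comparison.
The causal difference is the pooled difference: 0.297 − 0.360 = -0.063.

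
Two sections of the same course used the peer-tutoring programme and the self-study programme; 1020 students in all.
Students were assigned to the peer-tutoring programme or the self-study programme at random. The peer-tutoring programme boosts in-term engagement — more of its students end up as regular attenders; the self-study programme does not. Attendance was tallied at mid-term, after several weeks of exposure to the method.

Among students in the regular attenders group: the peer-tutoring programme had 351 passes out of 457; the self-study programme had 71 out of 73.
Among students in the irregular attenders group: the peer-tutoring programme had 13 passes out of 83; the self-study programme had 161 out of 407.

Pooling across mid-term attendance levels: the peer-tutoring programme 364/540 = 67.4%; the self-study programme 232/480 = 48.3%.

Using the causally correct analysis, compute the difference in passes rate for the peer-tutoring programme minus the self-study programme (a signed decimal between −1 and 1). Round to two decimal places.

+0.19

The mid-term attendance-specific comparison favours the self-study programme throughout, but the pooled figures favour the peer-tutoring programme. The question is whether to condition on mid-term attendance.
Mid-term attendance is downstream of the teaching method. One should not condition on a consequence of treatment, so the overall rates are the right comparison.
The causal difference is the pooled difference: 0.674 − 0.483 = +0.191.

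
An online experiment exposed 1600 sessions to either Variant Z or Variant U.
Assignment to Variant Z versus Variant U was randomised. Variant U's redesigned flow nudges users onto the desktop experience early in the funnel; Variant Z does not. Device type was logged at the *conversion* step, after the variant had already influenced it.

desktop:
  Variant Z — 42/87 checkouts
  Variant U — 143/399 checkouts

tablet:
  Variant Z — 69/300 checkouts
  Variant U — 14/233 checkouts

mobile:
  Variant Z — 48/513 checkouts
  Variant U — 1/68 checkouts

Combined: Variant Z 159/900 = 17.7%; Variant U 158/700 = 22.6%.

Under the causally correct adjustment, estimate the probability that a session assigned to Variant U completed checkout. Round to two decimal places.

The device type-specific comparison favours Variant Z throughout, but the pooled figures favour Variant U. The question is whether to condition on device type.
Device type is recorded after the variant and is itself shifted by it — it sits on the causal path from variant to outcome. Conditioning on a mediator would strip out part of the effect we want; the pooled comparison gives the total causal effect.
So P(outcome | do(Variant U)) is just the pooled rate for Variant U: 158/700 = 0.226.

0.23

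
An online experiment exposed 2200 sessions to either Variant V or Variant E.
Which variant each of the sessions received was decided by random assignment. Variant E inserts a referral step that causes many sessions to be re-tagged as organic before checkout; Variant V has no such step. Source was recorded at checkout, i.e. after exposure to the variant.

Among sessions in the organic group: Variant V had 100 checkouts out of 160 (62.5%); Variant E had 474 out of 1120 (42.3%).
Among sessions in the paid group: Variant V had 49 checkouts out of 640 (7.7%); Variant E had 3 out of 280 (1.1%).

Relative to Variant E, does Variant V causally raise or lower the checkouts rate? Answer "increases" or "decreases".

decreases

The traffic source-specific comparison favours Variant V throughout, but the pooled figures favour Variant E. The question is whether to condition on traffic source.
Traffic source lies on the pathway variant → traffic source → outcome, so adjusting for it blocks the indirect effect. For the total causal effect of variant, use the unadjusted pooled rates.
Pooled: Variant V 18.6% vs Variant E 34.1%; Variant E is higher overall.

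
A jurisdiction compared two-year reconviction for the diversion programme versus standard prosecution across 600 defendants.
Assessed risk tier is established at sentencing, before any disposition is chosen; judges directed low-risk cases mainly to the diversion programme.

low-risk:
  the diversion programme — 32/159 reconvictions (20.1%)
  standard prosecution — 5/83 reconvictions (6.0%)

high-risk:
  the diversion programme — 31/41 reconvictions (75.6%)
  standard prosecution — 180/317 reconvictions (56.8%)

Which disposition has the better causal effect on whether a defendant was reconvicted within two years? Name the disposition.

Assessed risk tier differs across dispositions for reasons unrelated to any effect of the disposition itself, and it separately predicts the outcome — a classic confounder. We must compare within assessed risk tier levels.
Within each level — low-risk: 20.1% vs 6.0%; high-risk: 75.6% vs 56.8% — standard prosecution is lower every time.

standard prosecution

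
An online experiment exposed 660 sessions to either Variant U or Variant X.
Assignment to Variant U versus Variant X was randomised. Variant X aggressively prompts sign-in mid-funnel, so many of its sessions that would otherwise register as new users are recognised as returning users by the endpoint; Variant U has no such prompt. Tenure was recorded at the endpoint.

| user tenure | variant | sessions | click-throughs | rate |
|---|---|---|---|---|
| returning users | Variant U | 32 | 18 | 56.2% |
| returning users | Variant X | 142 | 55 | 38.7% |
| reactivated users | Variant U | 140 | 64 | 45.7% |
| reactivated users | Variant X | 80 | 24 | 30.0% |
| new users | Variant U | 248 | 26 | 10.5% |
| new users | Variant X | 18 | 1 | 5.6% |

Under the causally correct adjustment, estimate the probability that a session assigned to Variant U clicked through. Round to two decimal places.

0.26

User tenure lies on the pathway variant → user tenure → outcome, so adjusting for it blocks the indirect effect. For the total causal effect of variant, use the unadjusted pooled rates.
So P(outcome | do(Variant U)) is just the pooled rate for Variant U: 108/420 = 0.257.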